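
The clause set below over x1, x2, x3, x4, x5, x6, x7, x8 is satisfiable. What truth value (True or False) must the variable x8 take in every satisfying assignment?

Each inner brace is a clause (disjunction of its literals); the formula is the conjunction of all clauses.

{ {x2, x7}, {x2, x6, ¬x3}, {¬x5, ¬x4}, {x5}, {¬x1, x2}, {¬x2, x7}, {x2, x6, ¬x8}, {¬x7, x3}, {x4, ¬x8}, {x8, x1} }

Suppose x8 = True.
(x5) alone gives x5 = True.
(¬x4) alone gives x4 = False.
That conflicts with the unit clause (x4).
So every satisfying assignment has x8 = False.

False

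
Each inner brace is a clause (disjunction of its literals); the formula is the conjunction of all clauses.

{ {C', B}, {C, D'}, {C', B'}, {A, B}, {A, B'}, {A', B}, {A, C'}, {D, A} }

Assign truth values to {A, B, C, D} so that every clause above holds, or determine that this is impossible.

Suppose C = 0.
Unit clause (D') forces D = 0.
Unit clause (A) forces A = 1.
Unit clause (B) forces B = 1.
This assignment satisfies each clause.

A ↦ 1, B ↦ 1, C ↦ 0, D ↦ 0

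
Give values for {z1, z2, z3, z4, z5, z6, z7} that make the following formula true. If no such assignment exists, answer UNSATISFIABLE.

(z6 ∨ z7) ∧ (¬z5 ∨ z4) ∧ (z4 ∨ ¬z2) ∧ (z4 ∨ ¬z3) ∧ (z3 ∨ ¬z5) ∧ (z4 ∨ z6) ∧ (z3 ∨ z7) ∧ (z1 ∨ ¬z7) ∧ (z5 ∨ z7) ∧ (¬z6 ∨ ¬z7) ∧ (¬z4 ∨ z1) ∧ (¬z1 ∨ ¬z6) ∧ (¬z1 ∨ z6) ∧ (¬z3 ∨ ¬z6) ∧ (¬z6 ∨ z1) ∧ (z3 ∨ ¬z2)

Try z6 = True.
The clause (¬z7) is unit, so z7 = False.
The clause (z3) is unit, so z3 = True.
Now (¬z3) is unsatisfied and unit — conflict.
So z6 must be the other value — set z6 = False.
The clause (z7) is unit, so z7 = True.
The clause (z4) is unit, so z4 = True.
The clause (z1) is unit, so z1 = True.
Now (¬z1) is unsatisfied and unit — conflict.
Both values of z6 lead to a conflict.

UNSATISFIABLE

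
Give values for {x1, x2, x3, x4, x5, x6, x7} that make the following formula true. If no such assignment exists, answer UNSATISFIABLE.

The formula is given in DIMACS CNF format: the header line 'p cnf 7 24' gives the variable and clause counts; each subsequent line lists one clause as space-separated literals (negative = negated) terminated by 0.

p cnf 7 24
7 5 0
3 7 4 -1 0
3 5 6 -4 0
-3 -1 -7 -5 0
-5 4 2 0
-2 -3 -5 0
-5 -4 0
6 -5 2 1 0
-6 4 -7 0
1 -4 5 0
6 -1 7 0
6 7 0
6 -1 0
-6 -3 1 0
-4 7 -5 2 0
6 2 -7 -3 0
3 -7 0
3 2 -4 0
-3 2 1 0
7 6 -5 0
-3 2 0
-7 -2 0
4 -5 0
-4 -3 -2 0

Case x7 = True:
From the singleton clause (x3), x3 = True.
From the singleton clause (x2), x2 = True.
Now (¬x2) is unsatisfied and unit — conflict.
So x7 must be the other value — set x7 = False.
From the singleton clause (x5), x5 = True.
From the singleton clause (¬x4), x4 = False.
Now (x4) is unsatisfied and unit — conflict.
Neither x7 = True nor x7 = False works.

UNSATISFIABLE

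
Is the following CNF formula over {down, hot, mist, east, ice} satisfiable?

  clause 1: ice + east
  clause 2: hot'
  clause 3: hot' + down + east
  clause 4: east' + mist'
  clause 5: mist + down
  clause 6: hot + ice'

Yes

From the singleton clause (hot'), hot = 0.
From the singleton clause (ice'), ice = 0.
From the singleton clause (east), east = 1.
From the singleton clause (mist'), mist = 0.
From the singleton clause (down), down = 1.
Every clause now holds.
A satisfying assignment: down=1; hot=0; mist=0; east=1; ice=0.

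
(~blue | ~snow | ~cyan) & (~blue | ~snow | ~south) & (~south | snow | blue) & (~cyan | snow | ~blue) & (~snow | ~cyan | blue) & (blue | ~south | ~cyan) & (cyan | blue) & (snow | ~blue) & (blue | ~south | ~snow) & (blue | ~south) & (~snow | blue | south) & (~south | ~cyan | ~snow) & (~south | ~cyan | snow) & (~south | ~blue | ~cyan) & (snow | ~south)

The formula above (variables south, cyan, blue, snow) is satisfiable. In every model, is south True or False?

Suppose south = 1.
(blue) alone gives blue = 1.
(~snow) alone gives snow = 0.
Now (snow) is unsatisfied and unit — conflict.
So every satisfying assignment has south = False.

False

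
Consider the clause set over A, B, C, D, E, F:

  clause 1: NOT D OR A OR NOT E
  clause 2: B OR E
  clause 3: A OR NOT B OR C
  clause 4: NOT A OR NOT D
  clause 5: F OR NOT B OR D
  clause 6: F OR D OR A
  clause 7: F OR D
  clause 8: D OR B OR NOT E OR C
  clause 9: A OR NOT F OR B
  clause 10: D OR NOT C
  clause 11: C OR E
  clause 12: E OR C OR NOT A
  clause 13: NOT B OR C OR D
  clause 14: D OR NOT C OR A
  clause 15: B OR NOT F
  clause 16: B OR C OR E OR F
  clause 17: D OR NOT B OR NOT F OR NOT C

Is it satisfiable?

Yes, satisfiable

Branch on B: set B = true.
Branch on A: set A = false.
From the singleton clause (C), C = true.
From the singleton clause (D), D = true.
From the singleton clause (NOT E), E = false.
Every clause is now satisfied; F is unconstrained.
A satisfying assignment: A ↦ false,  B ↦ true,  C ↦ true,  D ↦ true,  E ↦ false,  F ↦ false.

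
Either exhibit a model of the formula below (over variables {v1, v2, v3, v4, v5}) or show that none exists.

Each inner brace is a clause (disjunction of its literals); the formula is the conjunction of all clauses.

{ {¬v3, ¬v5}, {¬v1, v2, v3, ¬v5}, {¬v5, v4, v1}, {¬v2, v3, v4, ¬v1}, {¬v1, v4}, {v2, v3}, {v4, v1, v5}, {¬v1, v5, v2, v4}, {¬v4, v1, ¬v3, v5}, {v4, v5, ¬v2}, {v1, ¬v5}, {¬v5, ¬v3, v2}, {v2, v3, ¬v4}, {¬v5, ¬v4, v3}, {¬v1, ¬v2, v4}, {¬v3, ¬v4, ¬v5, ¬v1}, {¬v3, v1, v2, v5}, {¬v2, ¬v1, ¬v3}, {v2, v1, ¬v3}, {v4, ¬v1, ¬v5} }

Case v3 = False:
From the singleton clause (v2), v2 = True.
Case v4 = True:
From the singleton clause (¬v5), v5 = False.
No clause remains; v1 is free.

v1 ↦ False, v2 ↦ True, v3 ↦ False, v4 ↦ True, v5 ↦ False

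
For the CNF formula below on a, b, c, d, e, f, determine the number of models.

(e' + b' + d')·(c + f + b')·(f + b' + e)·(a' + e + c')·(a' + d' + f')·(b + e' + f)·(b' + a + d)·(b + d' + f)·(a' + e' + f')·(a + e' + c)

There are 2^6 = 64 truth assignments over (a, b, c, d, e, f).
Split on f. With f = 1, the clauses containing f are satisfied and f' drops from the rest; 10 of the 2^5 = 32 assignments to the other variables satisfy what remains.
With f = 0, by the same count on the reduced clause set, 4 assignments work.
Total: 10 + 4 = 14.

14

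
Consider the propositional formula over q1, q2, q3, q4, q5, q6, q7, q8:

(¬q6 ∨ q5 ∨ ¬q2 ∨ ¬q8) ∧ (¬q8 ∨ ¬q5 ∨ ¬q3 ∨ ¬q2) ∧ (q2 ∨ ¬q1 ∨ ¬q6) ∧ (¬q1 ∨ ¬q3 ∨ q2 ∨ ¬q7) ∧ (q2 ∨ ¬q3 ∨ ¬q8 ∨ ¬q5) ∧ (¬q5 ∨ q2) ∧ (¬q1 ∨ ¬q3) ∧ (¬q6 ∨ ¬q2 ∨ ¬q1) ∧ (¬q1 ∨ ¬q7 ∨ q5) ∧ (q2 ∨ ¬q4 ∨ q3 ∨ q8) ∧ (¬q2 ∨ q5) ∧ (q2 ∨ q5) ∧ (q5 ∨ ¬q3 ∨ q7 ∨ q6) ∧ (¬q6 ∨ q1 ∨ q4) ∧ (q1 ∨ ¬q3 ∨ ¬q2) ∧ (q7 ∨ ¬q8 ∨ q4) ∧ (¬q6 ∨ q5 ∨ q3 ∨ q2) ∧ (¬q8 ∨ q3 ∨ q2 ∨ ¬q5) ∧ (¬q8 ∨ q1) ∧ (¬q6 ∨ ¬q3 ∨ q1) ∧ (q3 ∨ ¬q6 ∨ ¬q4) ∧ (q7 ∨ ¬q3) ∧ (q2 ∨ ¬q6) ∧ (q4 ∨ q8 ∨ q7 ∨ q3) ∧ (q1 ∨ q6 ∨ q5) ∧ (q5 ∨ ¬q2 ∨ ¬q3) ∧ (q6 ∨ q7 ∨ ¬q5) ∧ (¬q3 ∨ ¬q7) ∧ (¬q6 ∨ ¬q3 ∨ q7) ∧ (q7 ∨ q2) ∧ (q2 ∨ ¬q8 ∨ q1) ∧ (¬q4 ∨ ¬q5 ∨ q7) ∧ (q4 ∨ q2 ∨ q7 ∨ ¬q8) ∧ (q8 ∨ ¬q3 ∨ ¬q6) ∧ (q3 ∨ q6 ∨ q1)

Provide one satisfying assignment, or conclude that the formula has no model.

q1 ↦ True,  q2 ↦ True,  q3 ↦ False,  q4 ↦ False,  q5 ↦ True,  q6 ↦ False,  q7 ↦ True,  q8 ↦ True

Case q5 = True:
Unit clause (q2) forces q2 = True.
Case q8 = True:
Unit clause (¬q3) forces q3 = False.
Unit clause (q1) forces q1 = True.
Unit clause (¬q6) forces q6 = False.
Unit clause (q7) forces q7 = True.
Every clause is now satisfied; q4 is unconstrained.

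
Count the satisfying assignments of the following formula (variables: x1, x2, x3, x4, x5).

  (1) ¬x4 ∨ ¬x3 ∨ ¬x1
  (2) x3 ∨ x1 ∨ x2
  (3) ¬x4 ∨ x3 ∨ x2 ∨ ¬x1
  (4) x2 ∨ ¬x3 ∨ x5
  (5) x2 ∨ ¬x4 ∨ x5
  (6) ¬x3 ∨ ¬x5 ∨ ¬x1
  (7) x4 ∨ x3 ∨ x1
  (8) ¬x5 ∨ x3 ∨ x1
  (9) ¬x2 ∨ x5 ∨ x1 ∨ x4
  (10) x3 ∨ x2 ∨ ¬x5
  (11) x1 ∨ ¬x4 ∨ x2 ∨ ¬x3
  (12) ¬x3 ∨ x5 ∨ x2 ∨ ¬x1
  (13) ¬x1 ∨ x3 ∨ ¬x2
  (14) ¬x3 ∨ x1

There are 2^5 = 32 truth assignments over (x1, x2, x3, x4, x5).
Split on x1. With x1 = True, the clauses containing x1 are satisfied and ¬x1 drops from the rest; 2 of the 2^4 = 16 assignments to the other variables satisfy what remains.
With x1 = False, by the same count on the reduced clause set, 1 assignment works.
Total: 2 + 1 = 3.

3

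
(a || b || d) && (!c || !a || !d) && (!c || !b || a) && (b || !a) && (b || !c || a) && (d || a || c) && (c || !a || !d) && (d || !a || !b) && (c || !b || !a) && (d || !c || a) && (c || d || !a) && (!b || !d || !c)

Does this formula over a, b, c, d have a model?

Yes

Try b = false.
The clause (!a) is unit, so a = false.
The clause (d) is unit, so d = true.
The clause (!c) is unit, so c = false.
All clauses are satisfied.
A satisfying assignment: a: false; b: false; c: false; d: true.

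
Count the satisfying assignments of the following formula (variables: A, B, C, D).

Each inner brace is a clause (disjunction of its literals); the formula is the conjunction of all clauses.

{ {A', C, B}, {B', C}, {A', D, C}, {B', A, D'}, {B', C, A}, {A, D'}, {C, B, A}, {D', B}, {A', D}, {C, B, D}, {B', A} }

2

There are 2^4 = 16 truth assignments over (A, B, C, D).
Split on C. With C = 1, the clauses containing C are satisfied and C' drops from the rest; 2 of the 2^3 = 8 assignments to the other variables satisfy what remains.
With C = 0, by the same count on the reduced clause set, 0 assignments work.
Total: 2 + 0 = 2.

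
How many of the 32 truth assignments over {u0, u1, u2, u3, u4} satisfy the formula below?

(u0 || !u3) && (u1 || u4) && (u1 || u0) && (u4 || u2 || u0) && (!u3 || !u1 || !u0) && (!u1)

4

There are 2^5 = 32 truth assignments over (u0, u1, u2, u3, u4).
Split on u2. With u2 = true, the clauses containing u2 are satisfied and !u2 drops from the rest; 2 of the 2^4 = 16 assignments to the other variables satisfy what remains.
With u2 = false, by the same count on the reduced clause set, 2 assignments work.
(One model: u0=T, u1=F, u2=F, u3=F, u4=T.)
Total: 2 + 2 = 4.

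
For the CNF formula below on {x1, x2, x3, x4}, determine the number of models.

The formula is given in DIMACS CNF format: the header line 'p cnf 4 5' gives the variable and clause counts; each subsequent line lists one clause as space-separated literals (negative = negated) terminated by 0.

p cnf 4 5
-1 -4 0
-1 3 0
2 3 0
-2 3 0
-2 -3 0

3

There are 2^4 = 16 truth assignments over (x1, x2, x3, x4).
Check each against the 5 clauses (columns in the order x1, x2, x3, x4):
  F F F F  ✗ fails (x2 ∨ x3)
  F F F T  ✗ fails (x2 ∨ x3)
  F F T F  ✓ satisfies all
  F F T T  ✓ satisfies all
  F T F F  ✗ fails (¬x2 ∨ x3)
  F T F T  ✗ fails (¬x2 ∨ x3)
  F T T F  ✗ fails (¬x2 ∨ ¬x3)
  F T T T  ✗ fails (¬x2 ∨ ¬x3)
  T F F F  ✗ fails (¬x1 ∨ x3)
  T F F T  ✗ fails (¬x1 ∨ ¬x4)
  T F T F  ✓ satisfies all
  T F T T  ✗ fails (¬x1 ∨ ¬x4)
  T T F F  ✗ fails (¬x1 ∨ x3)
  T T F T  ✗ fails (¬x1 ∨ ¬x4)
  T T T F  ✗ fails (¬x2 ∨ ¬x3)
  T T T T  ✗ fails (¬x1 ∨ ¬x4)
3 of the 16 rows are models.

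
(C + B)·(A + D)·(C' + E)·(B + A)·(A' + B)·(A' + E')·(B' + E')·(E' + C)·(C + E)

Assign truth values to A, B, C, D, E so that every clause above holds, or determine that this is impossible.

UNSATISFIABLE

Suppose C = 1.
The clause (E) is unit, so E = 1.
The clause (A') is unit, so A = 0.
The clause (D) is unit, so D = 1.
The clause (B) is unit, so B = 1.
But (B') is also a unit clause — contradiction.
So C must be the other value — set C = 0.
The clause (B) is unit, so B = 1.
The clause (E') is unit, so E = 0.
But (E) is also a unit clause — contradiction.
Neither C = 1 nor C = 0 works.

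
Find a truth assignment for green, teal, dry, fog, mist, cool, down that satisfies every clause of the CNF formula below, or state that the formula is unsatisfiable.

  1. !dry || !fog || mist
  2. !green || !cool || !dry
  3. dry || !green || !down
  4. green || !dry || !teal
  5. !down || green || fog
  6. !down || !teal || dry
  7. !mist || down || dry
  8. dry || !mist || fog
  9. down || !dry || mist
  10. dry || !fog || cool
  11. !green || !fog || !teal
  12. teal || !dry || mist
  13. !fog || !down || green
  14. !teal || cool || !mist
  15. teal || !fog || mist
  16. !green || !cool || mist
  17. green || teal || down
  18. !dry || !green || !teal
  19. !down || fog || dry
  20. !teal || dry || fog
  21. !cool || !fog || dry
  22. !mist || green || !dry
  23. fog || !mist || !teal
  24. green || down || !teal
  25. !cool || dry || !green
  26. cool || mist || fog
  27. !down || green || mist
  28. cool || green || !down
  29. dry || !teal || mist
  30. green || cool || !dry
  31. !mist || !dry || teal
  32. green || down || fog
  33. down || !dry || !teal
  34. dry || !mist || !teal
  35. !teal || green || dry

UNSATISFIABLE

Suppose dry = false.
Suppose green = false.
From the singleton clause (!teal), teal = false.
From the singleton clause (down), down = true.
From the singleton clause (fog), fog = true.
But (!fog) is also a unit clause — contradiction.
So green must be the other value — set green = true.
From the singleton clause (!down), down = false.
From the singleton clause (!mist), mist = false.
From the singleton clause (!cool), cool = false.
From the singleton clause (!fog), fog = false.
But (fog) is also a unit clause — contradiction.
Both values of green lead to a conflict.
So dry must be the other value — set dry = true.
Suppose fog = false.
Suppose green = false.
From the singleton clause (!teal), teal = false.
From the singleton clause (!down), down = false.
But (down) is also a unit clause — contradiction.
So green must be the other value — set green = true.
From the singleton clause (!cool), cool = false.
From the singleton clause (!teal), teal = false.
From the singleton clause (mist), mist = true.
But (!mist) is also a unit clause — contradiction.
Both values of green lead to a conflict.
So fog must be the other value — set fog = true.
From the singleton clause (mist), mist = true.
From the singleton clause (green), green = true.
From the singleton clause (!cool), cool = false.
From the singleton clause (!teal), teal = false.
But (teal) is also a unit clause — contradiction.
Both values of fog lead to a conflict.
Both values of dry lead to a conflict.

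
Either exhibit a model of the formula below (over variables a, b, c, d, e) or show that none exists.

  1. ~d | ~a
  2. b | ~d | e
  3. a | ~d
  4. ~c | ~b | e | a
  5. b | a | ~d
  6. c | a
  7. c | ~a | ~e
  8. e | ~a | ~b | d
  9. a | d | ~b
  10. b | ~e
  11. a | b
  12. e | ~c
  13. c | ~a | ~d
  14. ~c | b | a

a ↦ 1; b ↦ 0; c ↦ 0; d ↦ 0; e ↦ 0

Case d = 0:
Case c = 0:
From the singleton clause (a), a = 1.
From the singleton clause (~e), e = 0.
From the singleton clause (~b), b = 0.
Every clause now holds.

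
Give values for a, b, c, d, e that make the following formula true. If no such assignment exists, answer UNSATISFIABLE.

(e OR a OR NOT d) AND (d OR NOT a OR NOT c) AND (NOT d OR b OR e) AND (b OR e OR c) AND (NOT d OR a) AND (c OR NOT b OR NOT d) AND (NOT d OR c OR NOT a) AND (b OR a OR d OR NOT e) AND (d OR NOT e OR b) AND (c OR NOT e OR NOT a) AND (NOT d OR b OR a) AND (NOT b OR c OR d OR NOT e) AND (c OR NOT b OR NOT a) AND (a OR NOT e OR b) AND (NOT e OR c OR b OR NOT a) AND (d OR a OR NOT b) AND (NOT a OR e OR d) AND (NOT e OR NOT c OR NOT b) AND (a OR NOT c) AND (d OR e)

a ↦ true; b ↦ false; c ↦ true; d ↦ true; e ↦ true

Suppose d = true.
Unit clause (a) forces a = true.
Unit clause (c) forces c = true.
Suppose b = false.
Unit clause (e) forces e = true.
This assignment satisfies each clause.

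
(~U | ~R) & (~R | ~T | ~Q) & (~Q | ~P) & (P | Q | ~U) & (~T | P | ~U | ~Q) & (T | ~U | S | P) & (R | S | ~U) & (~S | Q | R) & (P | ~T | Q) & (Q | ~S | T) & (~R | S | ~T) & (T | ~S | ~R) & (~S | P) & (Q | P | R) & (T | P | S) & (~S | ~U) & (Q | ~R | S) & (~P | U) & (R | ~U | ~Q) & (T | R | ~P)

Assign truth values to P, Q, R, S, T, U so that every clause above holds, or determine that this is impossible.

Case U = 0:
(~P) alone gives P = 0.
(~S) alone gives S = 0.
(T) alone gives T = 1.
(Q) alone gives Q = 1.
(~R) alone gives R = 0.
This assignment satisfies each clause.

P ↦ 0; Q ↦ 1; R ↦ 0; S ↦ 0; T ↦ 1; U ↦ 0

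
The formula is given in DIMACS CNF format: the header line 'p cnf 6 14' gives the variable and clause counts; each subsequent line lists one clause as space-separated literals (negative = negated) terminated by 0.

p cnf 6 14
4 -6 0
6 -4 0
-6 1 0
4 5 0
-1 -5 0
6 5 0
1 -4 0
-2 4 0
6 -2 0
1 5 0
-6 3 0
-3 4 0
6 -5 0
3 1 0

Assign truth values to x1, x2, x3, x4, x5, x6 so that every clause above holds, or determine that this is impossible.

x1=True; x2=False; x3=True; x4=True; x5=False; x6=True

Try x4 = True.
From the singleton clause (x6), x6 = True.
From the singleton clause (x1), x1 = True.
From the singleton clause (¬x5), x5 = False.
From the singleton clause (x3), x3 = True.
Every clause is now satisfied; x2 is unconstrained.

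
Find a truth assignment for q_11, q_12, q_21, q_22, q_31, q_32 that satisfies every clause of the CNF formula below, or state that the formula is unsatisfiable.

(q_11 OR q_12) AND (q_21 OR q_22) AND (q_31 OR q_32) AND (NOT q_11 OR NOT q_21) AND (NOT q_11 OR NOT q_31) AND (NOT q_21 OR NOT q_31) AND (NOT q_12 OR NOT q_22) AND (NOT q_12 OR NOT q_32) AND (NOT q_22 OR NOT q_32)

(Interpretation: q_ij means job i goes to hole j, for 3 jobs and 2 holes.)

UNSATISFIABLE

Try q_11 = true.
Unit clause (NOT q_21) forces q_21 = false.
Unit clause (q_22) forces q_22 = true.
Unit clause (NOT q_31) forces q_31 = false.
Unit clause (q_32) forces q_32 = true.
Now (NOT q_32) is unsatisfied and unit — conflict.
Backtrack on q_11: now try q_11 = false.
Unit clause (q_12) forces q_12 = true.
Unit clause (NOT q_22) forces q_22 = false.
Unit clause (q_21) forces q_21 = true.
Unit clause (NOT q_31) forces q_31 = false.
Unit clause (q_32) forces q_32 = true.
Now (NOT q_32) is unsatisfied and unit — conflict.
Neither q_11 = true nor q_11 = false works.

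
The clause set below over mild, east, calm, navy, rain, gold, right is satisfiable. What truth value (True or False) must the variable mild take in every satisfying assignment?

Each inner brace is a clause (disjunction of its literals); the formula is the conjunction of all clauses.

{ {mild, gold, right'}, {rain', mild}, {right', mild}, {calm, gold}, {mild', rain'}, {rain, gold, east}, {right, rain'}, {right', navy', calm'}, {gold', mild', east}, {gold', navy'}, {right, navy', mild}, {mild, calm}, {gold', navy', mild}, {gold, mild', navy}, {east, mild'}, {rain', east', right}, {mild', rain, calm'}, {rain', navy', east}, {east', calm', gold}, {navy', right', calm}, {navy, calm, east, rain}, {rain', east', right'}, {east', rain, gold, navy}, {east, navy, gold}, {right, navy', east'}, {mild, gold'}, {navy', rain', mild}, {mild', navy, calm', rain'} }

Suppose mild = 0.
Unit clause (rain') forces rain = 0.
Unit clause (right') forces right = 0.
Unit clause (navy') forces navy = 0.
Unit clause (calm) forces calm = 1.
Unit clause (gold') forces gold = 0.
Unit clause (east) forces east = 1.
But (east') is also a unit clause — contradiction.
So every satisfying assignment has mild = True.

True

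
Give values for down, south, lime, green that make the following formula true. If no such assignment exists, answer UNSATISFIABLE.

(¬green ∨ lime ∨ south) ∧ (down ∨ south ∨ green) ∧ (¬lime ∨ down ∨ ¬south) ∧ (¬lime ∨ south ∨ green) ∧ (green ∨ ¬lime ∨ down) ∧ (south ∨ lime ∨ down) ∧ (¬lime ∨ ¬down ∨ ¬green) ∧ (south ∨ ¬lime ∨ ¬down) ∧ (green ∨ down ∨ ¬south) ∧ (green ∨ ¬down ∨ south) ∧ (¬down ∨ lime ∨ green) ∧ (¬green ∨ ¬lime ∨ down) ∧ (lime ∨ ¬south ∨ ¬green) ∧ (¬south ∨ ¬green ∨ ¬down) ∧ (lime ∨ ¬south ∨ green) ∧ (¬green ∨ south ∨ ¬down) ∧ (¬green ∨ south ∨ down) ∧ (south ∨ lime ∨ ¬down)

down=True,  south=True,  lime=True,  green=False

Suppose green = False.
Suppose down = True.
(south) alone gives south = True.
(lime) alone gives lime = True.
Every clause now holds.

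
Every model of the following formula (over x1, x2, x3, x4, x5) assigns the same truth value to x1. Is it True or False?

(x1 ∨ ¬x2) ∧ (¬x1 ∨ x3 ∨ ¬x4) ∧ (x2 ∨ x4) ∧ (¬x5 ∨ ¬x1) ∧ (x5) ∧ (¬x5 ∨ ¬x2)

Suppose x1 = True.
The clause (¬x5) is unit, so x5 = False.
That conflicts with the unit clause (x5).
So every satisfying assignment has x1 = False.

False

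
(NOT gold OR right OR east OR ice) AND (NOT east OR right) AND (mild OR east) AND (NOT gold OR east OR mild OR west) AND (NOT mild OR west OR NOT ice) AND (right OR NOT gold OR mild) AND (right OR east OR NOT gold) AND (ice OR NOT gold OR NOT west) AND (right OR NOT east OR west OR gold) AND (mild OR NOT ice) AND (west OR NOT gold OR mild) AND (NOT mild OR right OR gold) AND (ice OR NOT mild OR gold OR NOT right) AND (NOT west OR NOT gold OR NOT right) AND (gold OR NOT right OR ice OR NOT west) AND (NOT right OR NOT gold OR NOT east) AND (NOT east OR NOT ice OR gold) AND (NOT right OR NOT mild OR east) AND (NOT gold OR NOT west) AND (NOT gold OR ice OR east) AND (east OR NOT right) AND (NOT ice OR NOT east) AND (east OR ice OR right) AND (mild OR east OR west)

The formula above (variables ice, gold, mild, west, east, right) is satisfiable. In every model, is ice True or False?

Suppose ice = true.
The clause (mild) is unit, so mild = true.
The clause (west) is unit, so west = true.
The clause (NOT gold) is unit, so gold = false.
The clause (right) is unit, so right = true.
The clause (NOT east) is unit, so east = false.
Now (east) is unsatisfied and unit — conflict.
So every satisfying assignment has ice = False.

False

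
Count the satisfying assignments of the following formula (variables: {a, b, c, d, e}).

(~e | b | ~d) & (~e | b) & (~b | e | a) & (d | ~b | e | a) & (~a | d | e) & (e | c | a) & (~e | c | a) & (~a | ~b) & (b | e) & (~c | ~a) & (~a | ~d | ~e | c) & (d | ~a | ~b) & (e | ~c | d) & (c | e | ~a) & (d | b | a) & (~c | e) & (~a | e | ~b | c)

There are 2^5 = 32 truth assignments over (a, b, c, d, e).
Split on c. With c = 1, the clauses containing c are satisfied and ~c drops from the rest; 2 of the 2^4 = 16 assignments to the other variables satisfy what remains.
With c = 0, by the same count on the reduced clause set, 0 assignments work.
Total: 2 + 0 = 2.

2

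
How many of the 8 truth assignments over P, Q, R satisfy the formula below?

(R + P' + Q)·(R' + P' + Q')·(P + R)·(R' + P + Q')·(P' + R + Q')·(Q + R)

2

There are 2^3 = 8 truth assignments over (P, Q, R).
Check each against the 6 clauses (columns in the order P, Q, R):
  F F F  ✗ fails (P + R)
  F F T  ✓ satisfies all
  F T F  ✗ fails (P + R)
  F T T  ✗ fails (R' + P + Q')
  T F F  ✗ fails (R + P' + Q)
  T F T  ✓ satisfies all
  T T F  ✗ fails (P' + R + Q')
  T T T  ✗ fails (R' + P' + Q')
2 of the 8 rows are models.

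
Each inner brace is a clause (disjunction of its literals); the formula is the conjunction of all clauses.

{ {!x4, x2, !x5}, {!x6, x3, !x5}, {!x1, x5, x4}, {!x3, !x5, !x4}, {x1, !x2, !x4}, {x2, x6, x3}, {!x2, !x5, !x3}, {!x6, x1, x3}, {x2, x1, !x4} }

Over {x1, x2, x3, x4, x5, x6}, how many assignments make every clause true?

19

There are 2^6 = 64 truth assignments over (x1, x2, x3, x4, x5, x6).
Split on x3. With x3 = true, the clauses containing x3 are satisfied and !x3 drops from the rest; 12 of the 2^5 = 32 assignments to the other variables satisfy what remains.
With x3 = false, by the same count on the reduced clause set, 7 assignments work.
(One model: x1=F, x2=F, x3=T, x4=F, x5=F, x6=F.)
Total: 12 + 7 = 19.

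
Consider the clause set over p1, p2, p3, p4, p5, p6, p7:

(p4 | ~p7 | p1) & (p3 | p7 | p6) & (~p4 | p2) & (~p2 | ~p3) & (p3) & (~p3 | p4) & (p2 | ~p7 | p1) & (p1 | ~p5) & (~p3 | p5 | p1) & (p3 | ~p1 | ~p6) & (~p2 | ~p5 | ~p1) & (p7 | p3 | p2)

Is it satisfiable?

From the singleton clause (p3), p3 = 1.
From the singleton clause (~p2), p2 = 0.
From the singleton clause (~p4), p4 = 0.
Now (p4) is unsatisfied and unit — conflict.
No assignment satisfies every clause.

No, unsatisfiable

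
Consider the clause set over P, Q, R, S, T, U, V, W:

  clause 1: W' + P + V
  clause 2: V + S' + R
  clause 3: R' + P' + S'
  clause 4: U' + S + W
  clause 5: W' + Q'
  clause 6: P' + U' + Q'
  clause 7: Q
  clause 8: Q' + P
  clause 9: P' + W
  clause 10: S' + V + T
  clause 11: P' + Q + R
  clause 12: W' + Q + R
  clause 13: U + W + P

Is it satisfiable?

Unit clause (Q) forces Q = 1.
Unit clause (W') forces W = 0.
Unit clause (P) forces P = 1.
Now (P') is unsatisfied and unit — conflict.
No assignment satisfies every clause.

No, unsatisfiable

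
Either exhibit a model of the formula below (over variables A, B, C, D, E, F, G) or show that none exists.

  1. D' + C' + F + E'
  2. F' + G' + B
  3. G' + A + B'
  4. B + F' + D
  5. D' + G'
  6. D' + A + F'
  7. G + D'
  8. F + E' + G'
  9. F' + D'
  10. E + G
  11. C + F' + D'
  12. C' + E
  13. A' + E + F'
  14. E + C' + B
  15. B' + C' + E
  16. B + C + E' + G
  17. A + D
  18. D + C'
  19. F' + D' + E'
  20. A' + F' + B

Try D = 0.
The clause (A) is unit, so A = 1.
The clause (C') is unit, so C = 0.
Try B = 1.
Try E = 1.
Try F = 1.
All clauses hold; G can take either value.

A: 1, B: 1, C: 0, D: 0, E: 1, F: 1, G: 0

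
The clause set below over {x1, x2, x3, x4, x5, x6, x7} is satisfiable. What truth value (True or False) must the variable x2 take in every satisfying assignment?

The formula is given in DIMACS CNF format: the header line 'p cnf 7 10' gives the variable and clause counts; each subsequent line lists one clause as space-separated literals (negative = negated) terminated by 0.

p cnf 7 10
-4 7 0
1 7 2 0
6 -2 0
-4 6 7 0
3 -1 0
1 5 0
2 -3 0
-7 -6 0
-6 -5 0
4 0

False

Suppose x2 = True.
From the singleton clause (x6), x6 = True.
From the singleton clause (¬x7), x7 = False.
From the singleton clause (¬x4), x4 = False.
That conflicts with the unit clause (x4).
So every satisfying assignment has x2 = False.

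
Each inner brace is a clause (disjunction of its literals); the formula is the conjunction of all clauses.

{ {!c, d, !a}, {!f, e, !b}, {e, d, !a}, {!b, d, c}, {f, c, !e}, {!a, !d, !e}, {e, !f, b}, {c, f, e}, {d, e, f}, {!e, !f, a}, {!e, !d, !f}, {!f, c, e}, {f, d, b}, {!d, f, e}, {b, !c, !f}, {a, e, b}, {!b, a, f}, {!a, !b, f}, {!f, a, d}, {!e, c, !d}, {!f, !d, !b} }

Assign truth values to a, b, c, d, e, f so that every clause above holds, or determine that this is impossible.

Try c = true.
Try d = true.
Try a = false.
Try e = true.
(!f) alone gives f = false.
(!b) alone gives b = false.
Every clause now holds.

a: false, b: false, c: true, d: true, e: true, f: false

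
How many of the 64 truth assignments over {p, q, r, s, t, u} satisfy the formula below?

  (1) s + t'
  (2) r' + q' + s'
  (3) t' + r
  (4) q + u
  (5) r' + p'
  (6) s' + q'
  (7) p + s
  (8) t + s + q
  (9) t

1

There are 2^6 = 64 truth assignments over (p, q, r, s, t, u).
Split on p. With p = 1, the clauses containing p are satisfied and p' drops from the rest; 0 of the 2^5 = 32 assignments to the other variables satisfy what remains.
With p = 0, by the same count on the reduced clause set, 1 assignment works.
(One model: p=F, q=F, r=T, s=T, t=T, u=T.)
Total: 0 + 1 = 1.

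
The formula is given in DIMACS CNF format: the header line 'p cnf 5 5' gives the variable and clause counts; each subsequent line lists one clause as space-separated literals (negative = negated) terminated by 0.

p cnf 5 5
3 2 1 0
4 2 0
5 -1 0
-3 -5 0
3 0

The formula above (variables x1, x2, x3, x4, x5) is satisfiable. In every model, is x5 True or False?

False

Suppose x5 = True.
From the singleton clause (¬x3), x3 = False.
But (x3) is also a unit clause — contradiction.
So every satisfying assignment has x5 = False.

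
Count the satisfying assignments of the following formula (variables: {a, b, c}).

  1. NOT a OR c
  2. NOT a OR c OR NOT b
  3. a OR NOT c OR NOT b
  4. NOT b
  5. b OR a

There are 2^3 = 8 truth assignments over (a, b, c).
Split on c. With c = true, the clauses containing c are satisfied and NOT c drops from the rest; 1 of the 2^2 = 4 assignments to the other variables satisfy what remains.
With c = false, by the same count on the reduced clause set, 0 assignments work.
(One model: a=T, b=F, c=T.)
Total: 1 + 0 = 1.

1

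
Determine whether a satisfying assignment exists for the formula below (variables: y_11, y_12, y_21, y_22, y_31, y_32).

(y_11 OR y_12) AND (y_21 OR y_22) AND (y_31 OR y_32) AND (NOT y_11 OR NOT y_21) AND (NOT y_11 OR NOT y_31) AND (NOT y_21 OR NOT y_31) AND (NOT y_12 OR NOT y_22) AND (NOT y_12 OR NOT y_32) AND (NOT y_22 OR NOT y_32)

No

Case y_11 = true:
From the singleton clause (NOT y_21), y_21 = false.
From the singleton clause (y_22), y_22 = true.
From the singleton clause (NOT y_31), y_31 = false.
From the singleton clause (y_32), y_32 = true.
But (NOT y_32) is also a unit clause — contradiction.
Undo y_11 and try y_11 = false.
From the singleton clause (y_12), y_12 = true.
From the singleton clause (NOT y_22), y_22 = false.
From the singleton clause (y_21), y_21 = true.
From the singleton clause (NOT y_31), y_31 = false.
From the singleton clause (y_32), y_32 = true.
But (NOT y_32) is also a unit clause — contradiction.
Both values of y_11 lead to a conflict.
No assignment satisfies every clause.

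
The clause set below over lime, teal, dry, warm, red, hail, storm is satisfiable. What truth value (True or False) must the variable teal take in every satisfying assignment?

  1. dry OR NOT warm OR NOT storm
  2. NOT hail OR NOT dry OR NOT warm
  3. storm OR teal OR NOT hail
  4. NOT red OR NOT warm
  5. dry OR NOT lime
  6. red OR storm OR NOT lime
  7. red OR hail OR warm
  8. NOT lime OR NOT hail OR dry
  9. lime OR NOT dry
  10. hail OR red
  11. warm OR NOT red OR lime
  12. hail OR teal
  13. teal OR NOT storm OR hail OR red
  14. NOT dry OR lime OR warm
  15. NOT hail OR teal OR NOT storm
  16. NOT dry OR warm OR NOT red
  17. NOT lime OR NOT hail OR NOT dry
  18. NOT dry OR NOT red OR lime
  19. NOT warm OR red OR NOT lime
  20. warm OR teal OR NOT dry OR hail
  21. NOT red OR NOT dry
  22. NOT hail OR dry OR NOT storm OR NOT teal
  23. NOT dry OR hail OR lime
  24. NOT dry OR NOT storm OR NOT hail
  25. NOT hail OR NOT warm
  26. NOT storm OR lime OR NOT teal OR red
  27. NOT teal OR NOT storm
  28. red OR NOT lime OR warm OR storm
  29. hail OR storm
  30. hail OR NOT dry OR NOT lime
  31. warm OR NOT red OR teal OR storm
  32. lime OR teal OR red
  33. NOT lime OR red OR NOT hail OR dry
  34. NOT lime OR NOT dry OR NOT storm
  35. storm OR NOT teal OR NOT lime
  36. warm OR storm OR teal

Suppose teal = false.
Unit clause (hail) forces hail = true.
Unit clause (storm) forces storm = true.
But (NOT storm) is also a unit clause — contradiction.
So every satisfying assignment has teal = True.

True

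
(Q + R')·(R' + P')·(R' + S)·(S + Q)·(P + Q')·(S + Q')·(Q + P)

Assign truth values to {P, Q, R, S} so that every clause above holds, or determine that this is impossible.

Suppose Q = 1.
(P) alone gives P = 1.
(R') alone gives R = 0.
(S) alone gives S = 1.
This assignment satisfies each clause.

P=1; Q=1; R=0; S=1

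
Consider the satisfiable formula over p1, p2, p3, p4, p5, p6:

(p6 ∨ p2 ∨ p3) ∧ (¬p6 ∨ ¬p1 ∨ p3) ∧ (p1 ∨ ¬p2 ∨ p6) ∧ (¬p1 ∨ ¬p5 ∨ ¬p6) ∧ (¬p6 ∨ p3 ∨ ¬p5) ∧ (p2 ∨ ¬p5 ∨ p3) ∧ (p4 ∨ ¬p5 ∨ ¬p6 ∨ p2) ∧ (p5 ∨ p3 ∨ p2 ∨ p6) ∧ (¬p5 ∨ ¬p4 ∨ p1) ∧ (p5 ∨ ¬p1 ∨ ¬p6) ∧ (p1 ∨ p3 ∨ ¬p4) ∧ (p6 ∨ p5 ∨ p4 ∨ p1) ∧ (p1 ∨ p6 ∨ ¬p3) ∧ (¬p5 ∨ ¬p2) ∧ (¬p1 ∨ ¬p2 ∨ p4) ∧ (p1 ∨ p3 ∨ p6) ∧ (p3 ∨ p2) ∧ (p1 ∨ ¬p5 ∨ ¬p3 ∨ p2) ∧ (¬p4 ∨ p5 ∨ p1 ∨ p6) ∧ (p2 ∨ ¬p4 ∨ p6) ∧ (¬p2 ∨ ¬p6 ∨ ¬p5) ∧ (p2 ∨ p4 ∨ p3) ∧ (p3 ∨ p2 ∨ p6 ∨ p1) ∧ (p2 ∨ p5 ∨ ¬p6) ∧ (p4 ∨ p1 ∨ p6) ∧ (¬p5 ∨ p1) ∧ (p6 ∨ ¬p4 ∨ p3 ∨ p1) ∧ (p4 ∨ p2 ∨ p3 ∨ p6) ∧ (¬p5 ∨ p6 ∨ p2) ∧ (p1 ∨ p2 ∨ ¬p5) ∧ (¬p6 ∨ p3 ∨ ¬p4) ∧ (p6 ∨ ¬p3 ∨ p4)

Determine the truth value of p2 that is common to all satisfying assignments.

Suppose p2 = False.
Unit clause (p3) forces p3 = True.
Suppose p1 = True.
Suppose p5 = False.
Unit clause (¬p6) forces p6 = False.
Unit clause (¬p4) forces p4 = False.
That conflicts with the unit clause (p4).
So p5 must be the other value — set p5 = True.
Unit clause (¬p6) forces p6 = False.
That conflicts with the unit clause (p6).
Neither p5 = True nor p5 = False works.
So p1 must be the other value — set p1 = False.
Unit clause (p6) forces p6 = True.
Unit clause (¬p5) forces p5 = False.
That conflicts with the unit clause (p5).
Neither p1 = True nor p1 = False works.
So every satisfying assignment has p2 = True.

True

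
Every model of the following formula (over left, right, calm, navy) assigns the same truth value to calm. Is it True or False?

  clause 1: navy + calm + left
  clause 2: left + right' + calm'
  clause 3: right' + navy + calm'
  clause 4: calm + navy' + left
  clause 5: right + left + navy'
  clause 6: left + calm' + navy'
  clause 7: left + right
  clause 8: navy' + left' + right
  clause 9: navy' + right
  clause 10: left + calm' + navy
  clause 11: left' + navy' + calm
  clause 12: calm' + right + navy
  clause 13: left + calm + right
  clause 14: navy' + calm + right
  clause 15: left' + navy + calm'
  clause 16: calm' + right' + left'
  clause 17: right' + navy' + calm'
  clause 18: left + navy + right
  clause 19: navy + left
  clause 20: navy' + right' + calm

Suppose calm = 1.
Case left = 1:
The clause (navy) is unit, so navy = 1.
The clause (right) is unit, so right = 1.
That conflicts with the unit clause (right').
So left must be the other value — set left = 0.
The clause (right') is unit, so right = 0.
That conflicts with the unit clause (right).
Neither left = 1 nor left = 0 works.
So every satisfying assignment has calm = False.

False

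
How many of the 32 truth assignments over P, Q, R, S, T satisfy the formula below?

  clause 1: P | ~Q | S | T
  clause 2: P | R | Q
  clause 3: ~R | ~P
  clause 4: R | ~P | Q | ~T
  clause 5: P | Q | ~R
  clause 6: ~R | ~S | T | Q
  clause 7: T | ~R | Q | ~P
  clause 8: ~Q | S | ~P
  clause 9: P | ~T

There are 2^5 = 32 truth assignments over (P, Q, R, S, T).
Split on Q. With Q = 1, the clauses containing Q are satisfied and ~Q drops from the rest; 4 of the 2^4 = 16 assignments to the other variables satisfy what remains.
With Q = 0, by the same count on the reduced clause set, 2 assignments work.
(One model: P=F, Q=T, R=F, S=T, T=F.)
Total: 4 + 2 = 6.

6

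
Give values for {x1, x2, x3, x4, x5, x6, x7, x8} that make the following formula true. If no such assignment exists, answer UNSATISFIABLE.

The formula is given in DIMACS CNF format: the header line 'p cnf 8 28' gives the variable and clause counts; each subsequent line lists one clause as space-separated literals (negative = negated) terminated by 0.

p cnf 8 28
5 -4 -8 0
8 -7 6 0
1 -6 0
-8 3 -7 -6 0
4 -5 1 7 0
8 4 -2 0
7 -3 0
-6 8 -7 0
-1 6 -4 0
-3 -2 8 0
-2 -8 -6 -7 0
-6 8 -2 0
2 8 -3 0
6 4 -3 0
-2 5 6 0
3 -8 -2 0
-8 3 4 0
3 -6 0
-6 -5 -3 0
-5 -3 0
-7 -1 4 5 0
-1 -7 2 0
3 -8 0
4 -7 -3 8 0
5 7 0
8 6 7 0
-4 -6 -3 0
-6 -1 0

UNSATISFIABLE

Try x1 = True.
From the singleton clause (¬x6), x6 = False.
From the singleton clause (¬x4), x4 = False.
From the singleton clause (¬x3), x3 = False.
From the singleton clause (¬x8), x8 = False.
From the singleton clause (¬x7), x7 = False.
But (x7) is also a unit clause — contradiction.
Backtrack on x1: now try x1 = False.
From the singleton clause (¬x6), x6 = False.
Try x8 = True.
From the singleton clause (x3), x3 = True.
From the singleton clause (x7), x7 = True.
From the singleton clause (x4), x4 = True.
From the singleton clause (x5), x5 = True.
But (¬x5) is also a unit clause — contradiction.
Backtrack on x8: now try x8 = False.
From the singleton clause (¬x7), x7 = False.
But (x7) is also a unit clause — contradiction.
Both values of x8 lead to a conflict.
Both values of x1 lead to a conflict.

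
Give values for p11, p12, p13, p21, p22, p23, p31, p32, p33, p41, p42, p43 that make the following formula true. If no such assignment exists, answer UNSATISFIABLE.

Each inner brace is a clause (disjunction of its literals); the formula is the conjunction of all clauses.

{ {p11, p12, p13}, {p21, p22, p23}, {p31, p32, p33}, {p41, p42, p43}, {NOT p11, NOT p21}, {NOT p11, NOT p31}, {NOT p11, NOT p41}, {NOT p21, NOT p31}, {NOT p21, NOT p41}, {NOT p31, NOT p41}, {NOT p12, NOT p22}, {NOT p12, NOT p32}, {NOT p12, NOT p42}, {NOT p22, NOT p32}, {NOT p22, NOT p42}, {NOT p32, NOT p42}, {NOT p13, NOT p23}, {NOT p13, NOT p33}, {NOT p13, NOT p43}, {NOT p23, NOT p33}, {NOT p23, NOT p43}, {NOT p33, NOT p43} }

Try p11 = false.
Try p12 = true.
The clause (NOT p22) is unit, so p22 = false.
The clause (NOT p32) is unit, so p32 = false.
The clause (NOT p42) is unit, so p42 = false.
Try p21 = true.
The clause (NOT p31) is unit, so p31 = false.
The clause (p33) is unit, so p33 = true.
The clause (NOT p41) is unit, so p41 = false.
The clause (p43) is unit, so p43 = true.
Now (NOT p43) is unsatisfied and unit — conflict.
So p21 must be the other value — set p21 = false.
The clause (p23) is unit, so p23 = true.
The clause (NOT p13) is unit, so p13 = false.
The clause (NOT p33) is unit, so p33 = false.
The clause (p31) is unit, so p31 = true.
The clause (NOT p41) is unit, so p41 = false.
The clause (p43) is unit, so p43 = true.
Now (NOT p43) is unsatisfied and unit — conflict.
Neither p21 = true nor p21 = false works.
So p12 must be the other value — set p12 = false.
The clause (p13) is unit, so p13 = true.
The clause (NOT p23) is unit, so p23 = false.
The clause (NOT p33) is unit, so p33 = false.
The clause (NOT p43) is unit, so p43 = false.
Try p21 = true.
The clause (NOT p31) is unit, so p31 = false.
The clause (p32) is unit, so p32 = true.
The clause (NOT p41) is unit, so p41 = false.
The clause (p42) is unit, so p42 = true.
Now (NOT p42) is unsatisfied and unit — conflict.
So p21 must be the other value — set p21 = false.
The clause (p22) is unit, so p22 = true.
The clause (NOT p32) is unit, so p32 = false.
The clause (p31) is unit, so p31 = true.
The clause (NOT p41) is unit, so p41 = false.
The clause (p42) is unit, so p42 = true.
Now (NOT p42) is unsatisfied and unit — conflict.
Neither p21 = true nor p21 = false works.
Neither p12 = true nor p12 = false works.
So p11 must be the other value — set p11 = true.
The clause (NOT p21) is unit, so p21 = false.
The clause (NOT p31) is unit, so p31 = false.
The clause (NOT p41) is unit, so p41 = false.
Try p22 = true.
The clause (NOT p12) is unit, so p12 = false.
The clause (NOT p32) is unit, so p32 = false.
The clause (p33) is unit, so p33 = true.
The clause (NOT p42) is unit, so p42 = false.
The clause (p43) is unit, so p43 = true.
Now (NOT p43) is unsatisfied and unit — conflict.
So p22 must be the other value — set p22 = false.
The clause (p23) is unit, so p23 = true.
The clause (NOT p13) is unit, so p13 = false.
The clause (NOT p33) is unit, so p33 = false.
The clause (p32) is unit, so p32 = true.
The clause (NOT p12) is unit, so p12 = false.
The clause (NOT p42) is unit, so p42 = false.
The clause (p43) is unit, so p43 = true.
Now (NOT p43) is unsatisfied and unit — conflict.
Neither p22 = true nor p22 = false works.
Neither p11 = true nor p11 = false works.

UNSATISFIABLE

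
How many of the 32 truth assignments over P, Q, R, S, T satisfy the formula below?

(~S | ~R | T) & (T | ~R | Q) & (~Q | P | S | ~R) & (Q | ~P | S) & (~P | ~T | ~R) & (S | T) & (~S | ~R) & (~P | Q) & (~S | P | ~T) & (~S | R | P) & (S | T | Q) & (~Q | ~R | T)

6

There are 2^5 = 32 truth assignments over (P, Q, R, S, T).
Split on S. With S = 1, the clauses containing S are satisfied and ~S drops from the rest; 2 of the 2^4 = 16 assignments to the other variables satisfy what remains.
With S = 0, by the same count on the reduced clause set, 4 assignments work.
(One model: P=F, Q=F, R=F, S=F, T=T.)
Total: 2 + 4 = 6.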